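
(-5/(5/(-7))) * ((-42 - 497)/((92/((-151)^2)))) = -86028173/92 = -935088.84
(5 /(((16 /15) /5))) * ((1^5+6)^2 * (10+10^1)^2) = 459375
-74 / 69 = -1.07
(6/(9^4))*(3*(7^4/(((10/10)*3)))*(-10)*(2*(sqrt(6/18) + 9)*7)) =-672280/243 - 672280*sqrt(3)/6561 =-2944.06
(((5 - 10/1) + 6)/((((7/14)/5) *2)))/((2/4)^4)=80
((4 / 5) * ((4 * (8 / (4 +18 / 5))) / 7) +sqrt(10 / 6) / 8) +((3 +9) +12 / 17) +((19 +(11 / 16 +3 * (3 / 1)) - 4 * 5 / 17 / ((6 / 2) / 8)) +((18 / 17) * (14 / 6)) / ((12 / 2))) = sqrt(15) / 24 +4248773 / 108528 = 39.31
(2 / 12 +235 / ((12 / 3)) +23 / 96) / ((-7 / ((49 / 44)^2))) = -649299 / 61952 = -10.48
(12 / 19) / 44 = 3 / 209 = 0.01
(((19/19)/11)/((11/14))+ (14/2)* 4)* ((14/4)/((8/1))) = 11907/968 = 12.30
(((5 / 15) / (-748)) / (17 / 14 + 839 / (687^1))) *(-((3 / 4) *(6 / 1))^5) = 94655547 / 280350400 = 0.34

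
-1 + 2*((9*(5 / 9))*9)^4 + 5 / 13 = 106616242 / 13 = 8201249.38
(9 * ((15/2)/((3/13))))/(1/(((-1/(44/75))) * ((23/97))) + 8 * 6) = 1009125/157064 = 6.42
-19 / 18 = -1.06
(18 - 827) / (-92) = 809 / 92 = 8.79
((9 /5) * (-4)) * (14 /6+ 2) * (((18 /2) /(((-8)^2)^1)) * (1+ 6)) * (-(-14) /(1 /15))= -51597 /8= -6449.62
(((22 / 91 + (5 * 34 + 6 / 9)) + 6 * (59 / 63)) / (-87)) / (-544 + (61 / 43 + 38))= 690752 / 171775149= 0.00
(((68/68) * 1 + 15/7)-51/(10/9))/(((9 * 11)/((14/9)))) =-2993/4455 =-0.67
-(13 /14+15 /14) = -2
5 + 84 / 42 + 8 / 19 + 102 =2079 / 19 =109.42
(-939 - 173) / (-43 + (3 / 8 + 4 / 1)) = 8896 / 309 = 28.79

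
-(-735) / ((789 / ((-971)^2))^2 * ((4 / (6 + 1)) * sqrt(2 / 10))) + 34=34 + 1524547794446915 * sqrt(5) / 830028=4107081365.39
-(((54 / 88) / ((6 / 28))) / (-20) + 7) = -6.86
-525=-525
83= 83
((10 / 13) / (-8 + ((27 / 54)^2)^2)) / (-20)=8 / 1651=0.00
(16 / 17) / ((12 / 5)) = 20 / 51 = 0.39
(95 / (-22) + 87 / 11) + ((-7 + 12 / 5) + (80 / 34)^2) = 143921 / 31790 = 4.53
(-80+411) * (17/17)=331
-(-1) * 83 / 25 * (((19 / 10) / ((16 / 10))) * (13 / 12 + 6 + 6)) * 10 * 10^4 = 30948625 / 6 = 5158104.17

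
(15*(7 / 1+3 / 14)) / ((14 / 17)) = 25755 / 196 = 131.40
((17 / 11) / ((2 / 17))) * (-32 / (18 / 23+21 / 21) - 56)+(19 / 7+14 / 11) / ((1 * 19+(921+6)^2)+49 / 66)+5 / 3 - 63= -554777045557138 / 537166868007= -1032.78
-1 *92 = -92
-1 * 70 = -70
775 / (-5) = -155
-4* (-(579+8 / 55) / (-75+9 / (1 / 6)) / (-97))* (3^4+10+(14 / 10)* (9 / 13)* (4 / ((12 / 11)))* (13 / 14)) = 60074758 / 560175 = 107.24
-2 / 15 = -0.13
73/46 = 1.59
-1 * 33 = -33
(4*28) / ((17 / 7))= 784 / 17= 46.12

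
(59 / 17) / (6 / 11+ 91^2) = 649 / 1548649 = 0.00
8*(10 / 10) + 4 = 12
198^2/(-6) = -6534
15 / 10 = 3 / 2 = 1.50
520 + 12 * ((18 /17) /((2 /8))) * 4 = 12296 /17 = 723.29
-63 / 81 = -7 / 9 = -0.78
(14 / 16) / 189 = 1 / 216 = 0.00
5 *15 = 75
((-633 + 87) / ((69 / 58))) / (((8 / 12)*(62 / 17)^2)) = -2288013 / 44206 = -51.76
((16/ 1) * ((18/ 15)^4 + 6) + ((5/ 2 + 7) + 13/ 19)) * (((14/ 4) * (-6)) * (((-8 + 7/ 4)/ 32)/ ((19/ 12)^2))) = 625560327/ 2743600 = 228.01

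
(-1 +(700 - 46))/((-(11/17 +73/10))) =-111010/1351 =-82.17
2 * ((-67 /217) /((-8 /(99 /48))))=2211 /13888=0.16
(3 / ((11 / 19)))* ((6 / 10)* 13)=2223 / 55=40.42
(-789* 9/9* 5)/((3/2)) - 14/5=-13164/5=-2632.80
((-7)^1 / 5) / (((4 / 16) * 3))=-28 / 15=-1.87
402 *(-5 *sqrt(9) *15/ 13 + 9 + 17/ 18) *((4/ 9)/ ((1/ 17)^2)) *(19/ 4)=-633886531/ 351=-1805944.53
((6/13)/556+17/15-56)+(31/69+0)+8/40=-4506589/83122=-54.22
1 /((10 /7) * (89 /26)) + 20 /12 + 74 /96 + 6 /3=33051 /7120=4.64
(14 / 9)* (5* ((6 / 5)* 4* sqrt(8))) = 224* sqrt(2) / 3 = 105.59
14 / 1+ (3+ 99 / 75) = 458 / 25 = 18.32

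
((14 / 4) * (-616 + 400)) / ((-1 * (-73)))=-756 / 73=-10.36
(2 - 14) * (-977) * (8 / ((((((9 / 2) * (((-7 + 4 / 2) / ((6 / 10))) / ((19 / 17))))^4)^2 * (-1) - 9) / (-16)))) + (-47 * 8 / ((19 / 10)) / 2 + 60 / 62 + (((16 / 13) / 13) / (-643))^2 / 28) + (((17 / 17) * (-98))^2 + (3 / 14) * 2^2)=153924861673762566361441108596317558735704 / 16190895632509506033860315340969138423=9506.88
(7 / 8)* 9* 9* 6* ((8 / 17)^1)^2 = 27216 / 289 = 94.17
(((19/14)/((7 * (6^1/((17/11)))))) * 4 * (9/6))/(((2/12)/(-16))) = -15504/539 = -28.76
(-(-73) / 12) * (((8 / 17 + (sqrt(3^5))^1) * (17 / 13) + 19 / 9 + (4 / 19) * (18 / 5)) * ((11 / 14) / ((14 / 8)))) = 31099387 / 3267810 + 40953 * sqrt(3) / 1274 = 65.19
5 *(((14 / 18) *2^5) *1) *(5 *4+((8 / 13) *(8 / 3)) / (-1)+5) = 1020320 / 351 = 2906.89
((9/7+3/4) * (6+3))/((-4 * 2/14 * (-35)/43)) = 22059/560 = 39.39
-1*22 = -22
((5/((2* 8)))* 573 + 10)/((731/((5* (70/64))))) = 529375/374272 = 1.41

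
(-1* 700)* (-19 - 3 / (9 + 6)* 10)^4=-136136700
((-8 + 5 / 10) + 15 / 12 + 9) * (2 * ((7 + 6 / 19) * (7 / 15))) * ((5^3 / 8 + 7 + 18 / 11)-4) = 380.45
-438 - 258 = -696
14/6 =7/3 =2.33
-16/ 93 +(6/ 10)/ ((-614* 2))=-98519/ 571020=-0.17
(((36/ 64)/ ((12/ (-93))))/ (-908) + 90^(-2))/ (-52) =-579503/ 6119193600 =-0.00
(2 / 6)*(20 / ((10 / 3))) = 2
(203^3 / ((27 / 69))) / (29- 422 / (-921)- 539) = -59068280047 / 1407864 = -41955.96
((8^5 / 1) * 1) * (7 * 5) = 1146880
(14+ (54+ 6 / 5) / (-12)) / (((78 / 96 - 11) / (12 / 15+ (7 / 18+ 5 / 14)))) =-1.43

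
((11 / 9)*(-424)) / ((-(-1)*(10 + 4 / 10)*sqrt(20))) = -583*sqrt(5) / 117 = -11.14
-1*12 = -12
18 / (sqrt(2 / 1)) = 9*sqrt(2) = 12.73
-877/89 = -9.85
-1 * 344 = -344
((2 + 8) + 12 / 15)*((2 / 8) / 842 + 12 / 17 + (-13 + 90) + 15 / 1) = 28663119 / 28628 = 1001.23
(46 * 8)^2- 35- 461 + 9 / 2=269865 / 2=134932.50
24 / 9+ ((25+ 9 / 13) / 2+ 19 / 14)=16.87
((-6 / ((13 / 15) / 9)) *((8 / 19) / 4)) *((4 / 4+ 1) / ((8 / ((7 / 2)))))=-2835 / 494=-5.74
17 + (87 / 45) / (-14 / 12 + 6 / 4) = 114 / 5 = 22.80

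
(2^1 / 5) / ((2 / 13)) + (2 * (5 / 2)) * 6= 163 / 5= 32.60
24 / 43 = 0.56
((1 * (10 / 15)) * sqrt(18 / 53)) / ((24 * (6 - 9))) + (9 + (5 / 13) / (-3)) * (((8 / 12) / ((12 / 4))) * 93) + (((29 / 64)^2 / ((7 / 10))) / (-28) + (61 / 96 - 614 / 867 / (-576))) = 7491237507373 / 40718426112 - sqrt(106) / 1908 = 183.97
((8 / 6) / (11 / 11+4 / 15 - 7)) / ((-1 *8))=5 / 172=0.03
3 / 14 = 0.21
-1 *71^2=-5041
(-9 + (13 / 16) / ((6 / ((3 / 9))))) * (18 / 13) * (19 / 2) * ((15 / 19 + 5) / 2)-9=-145589 / 416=-349.97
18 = 18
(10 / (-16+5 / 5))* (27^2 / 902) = -243 / 451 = -0.54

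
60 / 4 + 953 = 968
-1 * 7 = -7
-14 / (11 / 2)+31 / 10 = 61 / 110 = 0.55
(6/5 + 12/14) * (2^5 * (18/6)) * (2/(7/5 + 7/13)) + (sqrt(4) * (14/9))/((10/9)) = 50606/245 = 206.56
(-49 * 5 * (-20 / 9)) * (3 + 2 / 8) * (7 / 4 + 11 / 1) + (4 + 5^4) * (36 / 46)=6362539 / 276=23052.68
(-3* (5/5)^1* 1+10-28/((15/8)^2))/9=-217/2025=-0.11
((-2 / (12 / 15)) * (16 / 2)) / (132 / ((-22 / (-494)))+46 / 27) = -270 / 40037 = -0.01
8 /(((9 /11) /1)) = 88 /9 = 9.78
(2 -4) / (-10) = 1 / 5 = 0.20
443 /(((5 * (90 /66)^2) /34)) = 1822502 /1125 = 1620.00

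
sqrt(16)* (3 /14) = 6 /7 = 0.86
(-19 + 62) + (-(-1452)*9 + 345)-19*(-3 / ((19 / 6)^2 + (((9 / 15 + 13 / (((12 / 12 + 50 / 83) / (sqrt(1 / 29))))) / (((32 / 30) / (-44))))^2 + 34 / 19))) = 48935130397018462283196610 / 3636670867160335344649-11104100262407282130*sqrt(29) / 3636670867160335344649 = 13456.01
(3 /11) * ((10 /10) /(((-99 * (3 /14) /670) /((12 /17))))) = -37520 /6171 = -6.08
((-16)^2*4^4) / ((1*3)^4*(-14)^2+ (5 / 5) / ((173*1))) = 11337728 / 2746549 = 4.13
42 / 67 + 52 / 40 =1291 / 670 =1.93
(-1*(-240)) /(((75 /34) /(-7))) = -3808 /5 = -761.60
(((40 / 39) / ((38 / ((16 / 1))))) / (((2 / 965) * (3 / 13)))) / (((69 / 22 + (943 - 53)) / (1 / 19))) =3396800 / 63839601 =0.05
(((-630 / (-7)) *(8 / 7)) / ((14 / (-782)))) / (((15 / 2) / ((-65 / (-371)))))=-2439840 / 18179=-134.21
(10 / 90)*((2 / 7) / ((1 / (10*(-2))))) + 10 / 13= 110 / 819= 0.13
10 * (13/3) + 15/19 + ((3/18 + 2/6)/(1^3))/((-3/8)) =813/19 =42.79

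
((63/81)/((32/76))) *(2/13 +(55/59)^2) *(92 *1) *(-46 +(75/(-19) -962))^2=23546268968859/132278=178005934.24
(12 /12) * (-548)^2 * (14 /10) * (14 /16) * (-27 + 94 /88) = -1049356021 /110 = -9539600.19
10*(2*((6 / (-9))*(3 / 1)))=-40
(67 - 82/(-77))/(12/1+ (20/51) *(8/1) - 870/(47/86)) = -12562677/291024272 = -0.04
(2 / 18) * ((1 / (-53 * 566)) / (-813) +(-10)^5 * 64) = -156085593599999 / 219495366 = -711111.11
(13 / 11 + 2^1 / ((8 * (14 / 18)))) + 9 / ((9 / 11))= 3851 / 308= 12.50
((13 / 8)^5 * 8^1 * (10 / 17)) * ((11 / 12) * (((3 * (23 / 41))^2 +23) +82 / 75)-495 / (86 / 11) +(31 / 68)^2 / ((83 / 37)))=-89317748750505308501 / 43463377733713920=-2055.01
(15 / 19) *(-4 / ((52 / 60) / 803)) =-722700 / 247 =-2925.91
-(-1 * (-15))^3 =-3375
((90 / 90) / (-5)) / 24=-0.01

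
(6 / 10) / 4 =0.15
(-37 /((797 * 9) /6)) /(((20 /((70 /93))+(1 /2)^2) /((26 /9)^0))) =-2072 /1795641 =-0.00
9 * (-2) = -18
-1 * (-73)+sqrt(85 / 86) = 73.99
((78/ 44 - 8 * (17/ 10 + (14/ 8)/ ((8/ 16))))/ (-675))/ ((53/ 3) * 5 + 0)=4381/ 6558750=0.00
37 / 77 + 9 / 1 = 730 / 77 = 9.48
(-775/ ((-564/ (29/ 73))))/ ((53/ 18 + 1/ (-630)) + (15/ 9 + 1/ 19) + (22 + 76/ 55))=6576185/ 337843708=0.02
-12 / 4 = -3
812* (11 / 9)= 8932 / 9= 992.44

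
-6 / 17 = -0.35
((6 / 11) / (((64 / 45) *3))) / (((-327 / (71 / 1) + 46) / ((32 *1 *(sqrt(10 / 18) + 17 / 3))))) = 1065 *sqrt(5) / 32329 + 18105 / 32329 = 0.63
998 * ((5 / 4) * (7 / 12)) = 17465 / 24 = 727.71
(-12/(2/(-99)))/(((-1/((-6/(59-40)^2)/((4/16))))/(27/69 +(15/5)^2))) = 370.87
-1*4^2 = -16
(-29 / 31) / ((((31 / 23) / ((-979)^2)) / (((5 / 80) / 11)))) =-58116377 / 15376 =-3779.68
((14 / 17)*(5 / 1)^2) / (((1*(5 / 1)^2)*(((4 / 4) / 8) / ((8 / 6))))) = 8.78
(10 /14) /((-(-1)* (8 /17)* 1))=85 /56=1.52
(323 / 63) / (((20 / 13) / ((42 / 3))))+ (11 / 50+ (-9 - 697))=-148303 / 225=-659.12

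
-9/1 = -9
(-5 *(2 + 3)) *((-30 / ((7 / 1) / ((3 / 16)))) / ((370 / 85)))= 19125 / 4144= 4.62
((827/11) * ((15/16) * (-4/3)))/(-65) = 827/572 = 1.45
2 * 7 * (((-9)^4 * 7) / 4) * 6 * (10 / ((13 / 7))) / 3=22504230 / 13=1731094.62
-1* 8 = -8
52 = 52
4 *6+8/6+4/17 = 25.57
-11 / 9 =-1.22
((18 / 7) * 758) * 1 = 13644 / 7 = 1949.14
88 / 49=1.80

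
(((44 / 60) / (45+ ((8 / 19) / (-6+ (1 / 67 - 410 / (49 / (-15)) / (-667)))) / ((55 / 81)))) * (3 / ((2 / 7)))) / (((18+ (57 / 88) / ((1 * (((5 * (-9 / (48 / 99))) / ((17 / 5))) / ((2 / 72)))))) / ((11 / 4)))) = 65149018080421275 / 2486469042975942964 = 0.03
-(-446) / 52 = 8.58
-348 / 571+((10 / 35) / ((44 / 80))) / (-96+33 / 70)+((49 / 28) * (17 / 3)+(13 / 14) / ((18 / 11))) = 5803253039 / 588014658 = 9.87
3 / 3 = 1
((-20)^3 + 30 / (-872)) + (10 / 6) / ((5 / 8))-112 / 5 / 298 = -7997.44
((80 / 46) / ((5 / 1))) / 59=8 / 1357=0.01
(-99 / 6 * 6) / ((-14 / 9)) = 891 / 14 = 63.64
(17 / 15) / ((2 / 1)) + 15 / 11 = 637 / 330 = 1.93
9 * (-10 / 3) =-30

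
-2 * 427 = -854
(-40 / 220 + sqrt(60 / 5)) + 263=2*sqrt(3) + 2891 / 11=266.28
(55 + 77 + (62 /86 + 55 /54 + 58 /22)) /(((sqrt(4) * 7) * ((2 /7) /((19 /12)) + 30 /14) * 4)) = 66182909 /63139824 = 1.05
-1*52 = -52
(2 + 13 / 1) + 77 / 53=872 / 53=16.45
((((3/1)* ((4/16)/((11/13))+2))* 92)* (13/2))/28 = 90597/616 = 147.07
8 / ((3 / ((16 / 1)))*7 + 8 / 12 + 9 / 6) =2.30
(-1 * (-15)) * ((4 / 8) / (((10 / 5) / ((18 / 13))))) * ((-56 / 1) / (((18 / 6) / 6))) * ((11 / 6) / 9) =-118.46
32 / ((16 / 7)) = 14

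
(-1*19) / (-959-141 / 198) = 1254 / 63341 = 0.02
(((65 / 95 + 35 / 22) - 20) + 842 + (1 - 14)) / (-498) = -339113 / 208164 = -1.63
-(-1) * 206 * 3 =618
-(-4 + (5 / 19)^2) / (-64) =-1419 / 23104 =-0.06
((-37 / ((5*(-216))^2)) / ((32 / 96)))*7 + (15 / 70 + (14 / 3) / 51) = 14117179 / 46267200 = 0.31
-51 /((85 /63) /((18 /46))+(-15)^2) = -28917 /129530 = -0.22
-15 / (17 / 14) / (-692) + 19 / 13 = 1.48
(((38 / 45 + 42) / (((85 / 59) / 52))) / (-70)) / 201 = -2957552 / 26908875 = -0.11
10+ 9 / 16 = 169 / 16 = 10.56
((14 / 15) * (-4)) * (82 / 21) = -656 / 45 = -14.58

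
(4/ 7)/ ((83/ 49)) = 28/ 83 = 0.34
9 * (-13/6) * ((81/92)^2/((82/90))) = -11514555/694048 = -16.59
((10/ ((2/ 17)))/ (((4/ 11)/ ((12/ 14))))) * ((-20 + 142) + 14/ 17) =172260/ 7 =24608.57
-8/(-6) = 4/3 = 1.33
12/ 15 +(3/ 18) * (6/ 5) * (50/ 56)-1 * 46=-6303/ 140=-45.02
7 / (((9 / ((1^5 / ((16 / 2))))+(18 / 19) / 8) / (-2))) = -152 / 783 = -0.19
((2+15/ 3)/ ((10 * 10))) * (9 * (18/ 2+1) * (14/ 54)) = 49/ 30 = 1.63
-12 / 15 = -4 / 5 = -0.80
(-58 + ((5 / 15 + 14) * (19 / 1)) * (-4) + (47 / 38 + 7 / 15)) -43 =-677519 / 570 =-1188.63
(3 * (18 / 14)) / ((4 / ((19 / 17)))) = 513 / 476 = 1.08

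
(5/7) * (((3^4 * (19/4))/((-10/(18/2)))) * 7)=-13851/8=-1731.38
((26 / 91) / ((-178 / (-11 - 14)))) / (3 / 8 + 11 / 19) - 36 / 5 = -646612 / 90335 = -7.16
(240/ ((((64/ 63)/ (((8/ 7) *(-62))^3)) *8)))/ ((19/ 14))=-1029576960/ 133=-7741180.15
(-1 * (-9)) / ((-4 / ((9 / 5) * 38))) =-1539 / 10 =-153.90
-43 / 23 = -1.87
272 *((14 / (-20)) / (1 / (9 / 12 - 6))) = 4998 / 5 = 999.60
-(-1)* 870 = 870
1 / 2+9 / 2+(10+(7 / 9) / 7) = 15.11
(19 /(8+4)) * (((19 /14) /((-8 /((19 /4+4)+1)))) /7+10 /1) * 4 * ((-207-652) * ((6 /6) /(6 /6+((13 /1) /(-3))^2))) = -1499198097 /558208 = -2685.73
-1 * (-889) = 889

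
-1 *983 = -983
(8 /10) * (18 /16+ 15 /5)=33 /10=3.30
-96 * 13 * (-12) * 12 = 179712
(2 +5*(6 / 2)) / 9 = 17 / 9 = 1.89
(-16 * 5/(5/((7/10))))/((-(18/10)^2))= 280/81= 3.46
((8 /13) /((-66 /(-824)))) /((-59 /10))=-1.30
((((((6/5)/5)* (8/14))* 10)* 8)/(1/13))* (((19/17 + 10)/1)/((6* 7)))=22464/595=37.75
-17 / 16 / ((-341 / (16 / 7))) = 17 / 2387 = 0.01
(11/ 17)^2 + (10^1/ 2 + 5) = 3011/ 289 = 10.42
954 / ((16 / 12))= 1431 / 2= 715.50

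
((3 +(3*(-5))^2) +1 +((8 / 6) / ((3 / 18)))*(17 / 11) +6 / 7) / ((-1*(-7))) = 18651 / 539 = 34.60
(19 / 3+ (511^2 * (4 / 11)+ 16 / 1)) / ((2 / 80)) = 125367560 / 33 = 3799016.97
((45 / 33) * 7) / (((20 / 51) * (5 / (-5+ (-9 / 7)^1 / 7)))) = -19431 / 770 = -25.24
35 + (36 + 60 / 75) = 359 / 5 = 71.80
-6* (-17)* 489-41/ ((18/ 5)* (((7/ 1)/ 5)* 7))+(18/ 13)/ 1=571903699/ 11466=49878.22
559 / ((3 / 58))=32422 / 3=10807.33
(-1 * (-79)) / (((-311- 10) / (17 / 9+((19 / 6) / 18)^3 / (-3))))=-563389211 / 1213102656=-0.46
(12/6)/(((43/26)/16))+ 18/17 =14918/731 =20.41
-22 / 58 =-11 / 29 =-0.38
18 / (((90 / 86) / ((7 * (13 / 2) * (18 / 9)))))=7826 / 5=1565.20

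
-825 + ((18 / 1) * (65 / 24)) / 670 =-442161 / 536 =-824.93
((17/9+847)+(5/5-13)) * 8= 60256/9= 6695.11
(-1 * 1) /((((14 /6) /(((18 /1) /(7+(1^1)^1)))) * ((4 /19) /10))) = -2565 /56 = -45.80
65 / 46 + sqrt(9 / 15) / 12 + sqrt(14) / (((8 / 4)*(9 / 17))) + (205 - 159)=sqrt(15) / 60 + 17*sqrt(14) / 18 + 2181 / 46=51.01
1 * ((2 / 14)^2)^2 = 1 / 2401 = 0.00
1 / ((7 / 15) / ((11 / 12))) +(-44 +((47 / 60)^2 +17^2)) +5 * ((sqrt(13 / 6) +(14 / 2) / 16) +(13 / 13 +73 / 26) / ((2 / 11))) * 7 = 35 * sqrt(78) / 6 +163123697 / 163800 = 1047.39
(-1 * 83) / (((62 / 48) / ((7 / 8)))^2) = -36603 / 961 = -38.09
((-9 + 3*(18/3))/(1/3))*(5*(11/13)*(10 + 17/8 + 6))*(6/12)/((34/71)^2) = 4514.30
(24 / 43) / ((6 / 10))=40 / 43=0.93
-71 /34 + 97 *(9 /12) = 4805 /68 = 70.66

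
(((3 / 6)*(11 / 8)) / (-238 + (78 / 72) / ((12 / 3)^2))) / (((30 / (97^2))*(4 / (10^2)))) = -94090 / 4153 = -22.66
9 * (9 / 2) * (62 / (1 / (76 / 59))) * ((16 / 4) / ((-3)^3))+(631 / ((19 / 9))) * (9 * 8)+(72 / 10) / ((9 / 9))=21048.43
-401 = -401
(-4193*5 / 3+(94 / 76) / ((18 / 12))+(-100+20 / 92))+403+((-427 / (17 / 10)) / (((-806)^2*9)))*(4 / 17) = -1233920715666908 / 184600078533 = -6684.29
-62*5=-310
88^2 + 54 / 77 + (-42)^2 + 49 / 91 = 9518749 / 1001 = 9509.24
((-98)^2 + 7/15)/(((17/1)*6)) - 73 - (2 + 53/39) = 354091/19890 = 17.80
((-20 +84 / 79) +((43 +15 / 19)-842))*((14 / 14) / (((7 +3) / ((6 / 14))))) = -1839807 / 52535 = -35.02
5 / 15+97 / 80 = 371 / 240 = 1.55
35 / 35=1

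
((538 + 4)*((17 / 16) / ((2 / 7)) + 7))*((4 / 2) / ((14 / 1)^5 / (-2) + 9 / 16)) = -185906 / 4302583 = -0.04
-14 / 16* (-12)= 21 / 2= 10.50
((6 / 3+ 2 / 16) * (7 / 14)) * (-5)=-85 / 16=-5.31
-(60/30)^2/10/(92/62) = -31/115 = -0.27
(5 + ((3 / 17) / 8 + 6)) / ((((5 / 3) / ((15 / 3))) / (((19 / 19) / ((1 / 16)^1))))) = 8994 / 17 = 529.06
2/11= 0.18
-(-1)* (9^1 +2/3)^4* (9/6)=707281/54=13097.80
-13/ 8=-1.62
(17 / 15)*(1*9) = 10.20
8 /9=0.89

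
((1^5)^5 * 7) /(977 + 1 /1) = 7 /978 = 0.01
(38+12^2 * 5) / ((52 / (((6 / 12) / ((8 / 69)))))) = 26151 / 416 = 62.86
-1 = -1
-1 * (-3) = 3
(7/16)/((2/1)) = 7/32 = 0.22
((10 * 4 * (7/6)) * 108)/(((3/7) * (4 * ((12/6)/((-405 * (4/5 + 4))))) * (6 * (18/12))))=-317520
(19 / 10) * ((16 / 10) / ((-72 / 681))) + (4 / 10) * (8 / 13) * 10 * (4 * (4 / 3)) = -30469 / 1950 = -15.63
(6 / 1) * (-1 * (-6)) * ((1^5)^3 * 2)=72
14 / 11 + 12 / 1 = 13.27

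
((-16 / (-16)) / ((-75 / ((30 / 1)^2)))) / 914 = -6 / 457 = -0.01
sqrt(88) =9.38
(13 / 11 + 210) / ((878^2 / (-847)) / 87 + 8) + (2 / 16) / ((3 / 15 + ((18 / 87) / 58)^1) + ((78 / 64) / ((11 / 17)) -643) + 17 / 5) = -85.80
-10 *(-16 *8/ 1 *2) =2560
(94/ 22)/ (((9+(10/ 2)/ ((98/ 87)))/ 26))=119756/ 14487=8.27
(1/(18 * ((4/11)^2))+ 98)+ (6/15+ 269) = 529661/1440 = 367.82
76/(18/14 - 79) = -0.98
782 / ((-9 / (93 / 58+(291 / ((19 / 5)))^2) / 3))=-16007673331 / 10469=-1529054.67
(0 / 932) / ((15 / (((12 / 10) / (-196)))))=0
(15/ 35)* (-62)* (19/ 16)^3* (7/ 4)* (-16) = 637887/ 512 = 1245.87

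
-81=-81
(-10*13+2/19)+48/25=-127.97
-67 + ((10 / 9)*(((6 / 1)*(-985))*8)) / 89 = -175489 / 267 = -657.26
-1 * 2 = -2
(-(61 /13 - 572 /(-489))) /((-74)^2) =-37265 /34810932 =-0.00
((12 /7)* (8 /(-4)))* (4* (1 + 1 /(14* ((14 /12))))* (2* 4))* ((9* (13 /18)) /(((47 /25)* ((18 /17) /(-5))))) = 91936000 /48363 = 1900.96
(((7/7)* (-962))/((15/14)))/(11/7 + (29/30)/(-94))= -17723888/30817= -575.13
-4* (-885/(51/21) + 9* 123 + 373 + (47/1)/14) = -532618/119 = -4475.78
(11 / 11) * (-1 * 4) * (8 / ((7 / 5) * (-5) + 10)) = -32 / 3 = -10.67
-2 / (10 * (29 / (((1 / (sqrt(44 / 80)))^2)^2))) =-80 / 3509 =-0.02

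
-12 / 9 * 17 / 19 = -68 / 57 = -1.19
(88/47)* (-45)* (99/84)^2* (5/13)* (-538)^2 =-13028677.93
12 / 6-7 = -5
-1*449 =-449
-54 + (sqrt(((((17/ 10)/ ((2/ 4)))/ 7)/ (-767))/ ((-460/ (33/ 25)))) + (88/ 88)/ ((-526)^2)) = -54.00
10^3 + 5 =1005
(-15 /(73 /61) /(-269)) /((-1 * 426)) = -0.00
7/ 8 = 0.88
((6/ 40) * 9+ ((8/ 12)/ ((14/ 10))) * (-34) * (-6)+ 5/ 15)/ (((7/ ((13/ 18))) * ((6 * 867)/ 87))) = 0.17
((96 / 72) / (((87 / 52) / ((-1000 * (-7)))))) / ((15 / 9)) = 291200 / 87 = 3347.13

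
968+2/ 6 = 2905/ 3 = 968.33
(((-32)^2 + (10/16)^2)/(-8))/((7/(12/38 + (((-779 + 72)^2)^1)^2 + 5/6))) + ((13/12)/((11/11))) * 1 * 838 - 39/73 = -45439095839606149991/9942016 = -4570410653091.50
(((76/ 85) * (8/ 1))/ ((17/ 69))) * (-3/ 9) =-13984/ 1445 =-9.68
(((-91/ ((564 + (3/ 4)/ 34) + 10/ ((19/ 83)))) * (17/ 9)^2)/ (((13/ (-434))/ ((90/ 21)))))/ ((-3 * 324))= -810251960/ 10302823593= -0.08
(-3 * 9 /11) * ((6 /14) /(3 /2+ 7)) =-162 /1309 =-0.12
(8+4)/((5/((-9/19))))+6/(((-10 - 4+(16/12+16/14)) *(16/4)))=-58257/45980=-1.27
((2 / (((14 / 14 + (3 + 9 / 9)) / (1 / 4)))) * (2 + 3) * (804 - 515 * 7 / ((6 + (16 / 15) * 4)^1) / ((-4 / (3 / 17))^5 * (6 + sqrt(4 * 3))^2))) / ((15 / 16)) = 34289569476287 / 79966346240 - 41715 * sqrt(3) / 31986538496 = 428.80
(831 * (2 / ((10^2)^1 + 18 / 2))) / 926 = 831 / 50467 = 0.02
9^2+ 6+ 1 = 88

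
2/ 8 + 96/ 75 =153/ 100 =1.53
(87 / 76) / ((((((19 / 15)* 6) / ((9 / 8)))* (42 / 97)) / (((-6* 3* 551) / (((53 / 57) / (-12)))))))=297348165 / 5936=50092.35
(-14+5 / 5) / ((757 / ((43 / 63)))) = -559 / 47691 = -0.01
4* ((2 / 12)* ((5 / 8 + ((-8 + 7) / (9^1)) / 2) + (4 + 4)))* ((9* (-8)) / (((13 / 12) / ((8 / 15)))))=-39488 / 195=-202.50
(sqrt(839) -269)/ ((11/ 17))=-4573/ 11+17 *sqrt(839)/ 11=-370.96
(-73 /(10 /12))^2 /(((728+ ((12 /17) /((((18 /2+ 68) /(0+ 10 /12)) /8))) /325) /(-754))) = -307689431049 /38713685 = -7947.82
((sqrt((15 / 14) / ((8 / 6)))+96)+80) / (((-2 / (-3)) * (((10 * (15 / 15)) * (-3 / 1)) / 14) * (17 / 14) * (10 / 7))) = -71.38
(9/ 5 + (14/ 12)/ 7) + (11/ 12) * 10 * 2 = 203/ 10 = 20.30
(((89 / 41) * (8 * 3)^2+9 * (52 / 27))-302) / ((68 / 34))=59389 / 123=482.84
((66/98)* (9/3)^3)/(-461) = -891/22589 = -0.04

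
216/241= 0.90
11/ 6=1.83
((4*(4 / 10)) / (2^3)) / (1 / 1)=1 / 5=0.20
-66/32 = -33/16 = -2.06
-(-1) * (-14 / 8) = -7 / 4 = -1.75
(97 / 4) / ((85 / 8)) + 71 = 6229 / 85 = 73.28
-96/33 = -32/11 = -2.91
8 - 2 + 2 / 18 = 55 / 9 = 6.11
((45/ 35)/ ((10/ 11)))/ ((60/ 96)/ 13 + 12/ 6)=1716/ 2485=0.69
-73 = -73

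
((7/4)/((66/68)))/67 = 119/4422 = 0.03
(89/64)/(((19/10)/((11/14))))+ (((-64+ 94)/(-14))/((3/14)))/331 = 1535125/2817472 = 0.54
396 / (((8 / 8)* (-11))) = -36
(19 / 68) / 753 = 19 / 51204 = 0.00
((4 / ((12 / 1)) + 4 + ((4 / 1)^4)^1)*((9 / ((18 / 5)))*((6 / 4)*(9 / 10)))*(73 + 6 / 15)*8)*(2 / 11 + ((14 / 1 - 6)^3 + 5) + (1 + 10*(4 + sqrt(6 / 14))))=5159286*sqrt(21) / 7 + 287981964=291359509.52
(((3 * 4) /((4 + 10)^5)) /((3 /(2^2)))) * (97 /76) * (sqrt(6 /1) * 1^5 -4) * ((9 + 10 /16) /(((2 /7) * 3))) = -1067 /625632 + 1067 * sqrt(6) /2502528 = -0.00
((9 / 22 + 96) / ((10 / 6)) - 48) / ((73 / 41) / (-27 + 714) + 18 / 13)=396563193 / 55875050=7.10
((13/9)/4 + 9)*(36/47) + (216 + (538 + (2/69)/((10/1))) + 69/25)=61935877/81075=763.93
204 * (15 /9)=340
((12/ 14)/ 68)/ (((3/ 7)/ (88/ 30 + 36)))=292/ 255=1.15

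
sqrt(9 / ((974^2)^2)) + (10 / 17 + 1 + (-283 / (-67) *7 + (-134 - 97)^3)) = -13319149075451971 / 1080541964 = -12326359.84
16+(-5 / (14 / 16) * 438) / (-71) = 25472 / 497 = 51.25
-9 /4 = -2.25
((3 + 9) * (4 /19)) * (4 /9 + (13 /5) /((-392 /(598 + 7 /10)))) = -32741 /3675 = -8.91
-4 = -4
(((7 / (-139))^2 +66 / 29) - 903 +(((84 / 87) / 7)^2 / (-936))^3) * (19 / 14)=-157503190969961002406026 / 128846674248877697931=-1222.41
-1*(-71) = 71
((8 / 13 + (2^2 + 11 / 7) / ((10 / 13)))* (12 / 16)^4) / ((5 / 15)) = 1737693 / 232960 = 7.46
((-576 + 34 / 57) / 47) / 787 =-32798 / 2108373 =-0.02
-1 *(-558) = 558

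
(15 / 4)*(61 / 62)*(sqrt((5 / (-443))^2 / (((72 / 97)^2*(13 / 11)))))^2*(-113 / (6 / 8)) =-89177325875 / 819987981696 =-0.11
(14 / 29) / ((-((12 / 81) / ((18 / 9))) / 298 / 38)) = -2140236 / 29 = -73801.24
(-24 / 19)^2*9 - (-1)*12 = 9516 / 361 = 26.36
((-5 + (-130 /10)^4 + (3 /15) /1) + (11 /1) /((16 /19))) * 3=6856623 /80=85707.79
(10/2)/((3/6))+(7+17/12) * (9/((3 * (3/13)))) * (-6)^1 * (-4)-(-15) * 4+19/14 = 37763/14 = 2697.36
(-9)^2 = 81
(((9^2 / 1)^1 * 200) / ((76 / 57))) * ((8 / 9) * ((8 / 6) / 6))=2400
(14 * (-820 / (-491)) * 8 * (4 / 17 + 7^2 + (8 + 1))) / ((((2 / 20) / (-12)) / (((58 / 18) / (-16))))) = 2197272000 / 8347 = 263240.92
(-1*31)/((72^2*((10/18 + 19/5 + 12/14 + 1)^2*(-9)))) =37975/2205993024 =0.00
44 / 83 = 0.53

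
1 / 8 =0.12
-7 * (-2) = 14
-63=-63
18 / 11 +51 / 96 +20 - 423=-141093 / 352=-400.83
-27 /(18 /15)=-45 /2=-22.50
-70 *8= -560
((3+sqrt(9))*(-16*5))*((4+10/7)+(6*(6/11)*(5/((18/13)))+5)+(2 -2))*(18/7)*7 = -14800320/77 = -192211.95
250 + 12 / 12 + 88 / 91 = 251.97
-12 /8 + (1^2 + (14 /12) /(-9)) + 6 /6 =10 /27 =0.37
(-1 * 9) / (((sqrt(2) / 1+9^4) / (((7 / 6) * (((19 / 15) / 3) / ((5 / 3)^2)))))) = -2617839 / 10761679750+399 * sqrt(2) / 10761679750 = -0.00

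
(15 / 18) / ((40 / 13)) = 13 / 48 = 0.27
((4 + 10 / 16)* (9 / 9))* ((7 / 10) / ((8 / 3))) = 1.21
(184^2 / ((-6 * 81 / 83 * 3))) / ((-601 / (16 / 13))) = 22480384 / 5695677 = 3.95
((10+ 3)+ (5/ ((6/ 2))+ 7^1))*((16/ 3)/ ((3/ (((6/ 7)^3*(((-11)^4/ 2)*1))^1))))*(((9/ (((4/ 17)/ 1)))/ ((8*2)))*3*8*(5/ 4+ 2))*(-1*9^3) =-8279377010190/ 343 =-24138125394.14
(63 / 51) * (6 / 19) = 126 / 323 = 0.39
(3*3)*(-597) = -5373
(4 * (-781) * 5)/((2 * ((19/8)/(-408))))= 1341675.79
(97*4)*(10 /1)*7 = 27160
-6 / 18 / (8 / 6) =-1 / 4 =-0.25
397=397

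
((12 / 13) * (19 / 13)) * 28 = 6384 / 169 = 37.78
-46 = -46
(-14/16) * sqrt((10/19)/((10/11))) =-7 * sqrt(209)/152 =-0.67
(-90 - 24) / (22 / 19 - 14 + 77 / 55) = 10830 / 1087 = 9.96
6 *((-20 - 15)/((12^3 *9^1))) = -35/2592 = -0.01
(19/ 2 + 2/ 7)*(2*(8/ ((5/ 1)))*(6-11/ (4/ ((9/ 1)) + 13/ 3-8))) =42744/ 145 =294.79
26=26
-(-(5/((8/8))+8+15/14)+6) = 113/14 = 8.07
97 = 97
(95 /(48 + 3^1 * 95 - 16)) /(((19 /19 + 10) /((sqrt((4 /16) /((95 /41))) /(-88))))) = -sqrt(3895) /613712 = -0.00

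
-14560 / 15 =-2912 / 3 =-970.67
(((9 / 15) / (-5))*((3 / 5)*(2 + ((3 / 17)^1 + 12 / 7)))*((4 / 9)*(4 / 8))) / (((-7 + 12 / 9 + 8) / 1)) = -2778 / 104125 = -0.03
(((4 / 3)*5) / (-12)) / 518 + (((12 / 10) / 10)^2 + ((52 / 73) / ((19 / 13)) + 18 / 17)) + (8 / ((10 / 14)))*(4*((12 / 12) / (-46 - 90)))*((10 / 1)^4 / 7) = -32223824859193 / 68703311250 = -469.03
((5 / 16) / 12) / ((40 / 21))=7 / 512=0.01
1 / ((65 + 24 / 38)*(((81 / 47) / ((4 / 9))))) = 3572 / 909063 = 0.00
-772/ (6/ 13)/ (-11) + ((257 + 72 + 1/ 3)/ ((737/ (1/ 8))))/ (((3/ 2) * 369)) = 372180289/ 2447577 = 152.06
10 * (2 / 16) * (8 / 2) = 5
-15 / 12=-1.25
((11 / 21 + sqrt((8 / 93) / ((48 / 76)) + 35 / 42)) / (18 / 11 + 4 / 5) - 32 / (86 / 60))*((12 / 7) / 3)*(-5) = 26754250 / 423507 - 275*sqrt(33542) / 43617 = 62.02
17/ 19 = 0.89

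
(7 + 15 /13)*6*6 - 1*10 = 3686 /13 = 283.54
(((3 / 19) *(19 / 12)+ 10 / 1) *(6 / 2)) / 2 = 123 / 8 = 15.38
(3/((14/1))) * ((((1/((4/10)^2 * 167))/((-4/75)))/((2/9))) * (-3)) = 151875/74816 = 2.03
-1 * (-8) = 8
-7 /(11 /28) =-196 /11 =-17.82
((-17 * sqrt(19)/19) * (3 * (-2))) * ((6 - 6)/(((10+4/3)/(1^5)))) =0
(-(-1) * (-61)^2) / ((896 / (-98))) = -26047 / 64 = -406.98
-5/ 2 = -2.50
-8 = -8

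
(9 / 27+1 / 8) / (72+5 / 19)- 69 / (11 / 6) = -37.63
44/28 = 11/7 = 1.57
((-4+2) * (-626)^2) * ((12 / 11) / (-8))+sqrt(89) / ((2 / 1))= sqrt(89) / 2+1175628 / 11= 106879.99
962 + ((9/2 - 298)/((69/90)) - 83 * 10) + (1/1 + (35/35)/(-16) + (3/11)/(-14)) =-7081395/28336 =-249.91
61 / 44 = 1.39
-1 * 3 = -3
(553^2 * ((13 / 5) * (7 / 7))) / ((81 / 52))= 206726884 / 405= 510436.75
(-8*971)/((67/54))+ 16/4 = -419204/67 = -6256.78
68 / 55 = 1.24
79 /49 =1.61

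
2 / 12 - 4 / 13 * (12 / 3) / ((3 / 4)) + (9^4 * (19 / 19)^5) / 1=511643 / 78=6559.53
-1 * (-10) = 10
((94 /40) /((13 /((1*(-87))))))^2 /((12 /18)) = 50159763 /135200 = 371.00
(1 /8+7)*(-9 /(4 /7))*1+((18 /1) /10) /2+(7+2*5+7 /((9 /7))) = -127979 /1440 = -88.87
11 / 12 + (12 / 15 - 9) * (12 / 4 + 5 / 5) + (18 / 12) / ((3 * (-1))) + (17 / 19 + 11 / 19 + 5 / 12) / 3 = -31.75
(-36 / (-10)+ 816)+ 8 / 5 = 4106 / 5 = 821.20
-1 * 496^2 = -246016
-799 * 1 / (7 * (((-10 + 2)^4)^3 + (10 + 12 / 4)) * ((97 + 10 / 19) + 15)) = -0.00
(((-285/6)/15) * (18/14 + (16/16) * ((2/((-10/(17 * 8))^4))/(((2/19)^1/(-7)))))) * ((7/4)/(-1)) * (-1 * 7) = 2647505372323/15000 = 176500358.15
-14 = -14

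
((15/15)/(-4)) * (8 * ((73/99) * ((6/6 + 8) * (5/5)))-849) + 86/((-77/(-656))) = 286949/308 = 931.65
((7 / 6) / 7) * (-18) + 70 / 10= 4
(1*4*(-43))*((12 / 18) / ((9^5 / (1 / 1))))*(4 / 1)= -1376 / 177147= -0.01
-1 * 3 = -3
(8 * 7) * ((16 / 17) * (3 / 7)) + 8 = 520 / 17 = 30.59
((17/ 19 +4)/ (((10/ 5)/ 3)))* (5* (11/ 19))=15345/ 722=21.25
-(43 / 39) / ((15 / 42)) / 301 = -2 / 195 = -0.01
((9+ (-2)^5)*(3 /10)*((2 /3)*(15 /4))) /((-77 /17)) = 1173 /308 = 3.81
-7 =-7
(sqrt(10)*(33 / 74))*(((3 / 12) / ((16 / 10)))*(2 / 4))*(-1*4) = -165*sqrt(10) / 1184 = -0.44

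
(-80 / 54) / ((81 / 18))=-80 / 243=-0.33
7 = 7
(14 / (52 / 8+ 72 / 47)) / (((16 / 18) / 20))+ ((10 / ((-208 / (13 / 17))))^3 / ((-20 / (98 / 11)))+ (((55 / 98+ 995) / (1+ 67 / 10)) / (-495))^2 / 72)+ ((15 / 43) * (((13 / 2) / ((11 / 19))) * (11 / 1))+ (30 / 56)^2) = 3387622782108092610298327 / 41018392141506205848576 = 82.59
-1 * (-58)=58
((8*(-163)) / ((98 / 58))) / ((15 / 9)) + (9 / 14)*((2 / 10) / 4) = -907521 / 1960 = -463.02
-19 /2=-9.50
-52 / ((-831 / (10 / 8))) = 65 / 831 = 0.08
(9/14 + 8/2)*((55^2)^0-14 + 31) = 585/7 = 83.57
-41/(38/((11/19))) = -0.62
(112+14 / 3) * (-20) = -7000 / 3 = -2333.33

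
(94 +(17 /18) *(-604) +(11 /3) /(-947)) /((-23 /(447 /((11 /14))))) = 8470764134 /718773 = 11785.03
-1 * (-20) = 20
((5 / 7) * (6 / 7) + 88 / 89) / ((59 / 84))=83784 / 36757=2.28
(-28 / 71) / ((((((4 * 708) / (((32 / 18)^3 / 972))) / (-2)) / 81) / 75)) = 89600 / 9161343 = 0.01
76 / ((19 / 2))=8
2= 2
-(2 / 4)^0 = -1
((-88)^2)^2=59969536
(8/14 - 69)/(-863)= 479/6041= 0.08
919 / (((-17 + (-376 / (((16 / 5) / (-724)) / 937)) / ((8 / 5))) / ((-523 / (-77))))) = 1922548 / 15344283339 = 0.00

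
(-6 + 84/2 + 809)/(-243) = -845/243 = -3.48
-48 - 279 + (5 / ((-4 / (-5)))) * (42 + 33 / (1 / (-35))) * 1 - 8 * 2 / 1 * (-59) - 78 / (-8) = -12659 / 2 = -6329.50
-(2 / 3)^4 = -16 / 81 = -0.20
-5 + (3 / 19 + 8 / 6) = -200 / 57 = -3.51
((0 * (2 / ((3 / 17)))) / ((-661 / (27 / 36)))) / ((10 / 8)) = 0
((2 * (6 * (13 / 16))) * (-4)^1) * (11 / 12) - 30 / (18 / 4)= -509 / 12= -42.42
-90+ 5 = -85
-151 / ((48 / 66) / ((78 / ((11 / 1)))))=-5889 / 4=-1472.25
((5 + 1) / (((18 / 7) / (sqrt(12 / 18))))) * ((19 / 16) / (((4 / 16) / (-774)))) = -5719 * sqrt(6) / 2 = -7004.32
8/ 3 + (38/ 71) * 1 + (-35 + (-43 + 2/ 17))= -270418/ 3621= -74.68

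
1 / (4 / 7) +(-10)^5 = -399993 / 4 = -99998.25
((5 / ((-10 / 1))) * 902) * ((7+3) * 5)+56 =-22494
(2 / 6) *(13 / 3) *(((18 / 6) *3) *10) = 130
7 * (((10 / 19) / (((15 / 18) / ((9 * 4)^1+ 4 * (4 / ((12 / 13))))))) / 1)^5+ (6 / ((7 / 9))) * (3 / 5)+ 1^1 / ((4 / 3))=105226700616502547 / 346653860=303549773.30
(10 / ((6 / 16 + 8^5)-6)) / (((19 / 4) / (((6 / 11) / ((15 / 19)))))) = 128 / 2883089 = 0.00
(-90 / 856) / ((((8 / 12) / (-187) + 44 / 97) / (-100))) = 12243825 / 524086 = 23.36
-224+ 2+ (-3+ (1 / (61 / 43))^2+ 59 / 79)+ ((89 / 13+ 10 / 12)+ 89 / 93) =-50968534391 / 236930954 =-215.12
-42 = -42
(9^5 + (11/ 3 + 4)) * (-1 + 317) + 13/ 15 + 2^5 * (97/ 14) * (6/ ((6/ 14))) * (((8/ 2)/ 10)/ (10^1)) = 1399652377/ 75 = 18662031.69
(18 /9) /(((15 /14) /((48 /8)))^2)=1568 /25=62.72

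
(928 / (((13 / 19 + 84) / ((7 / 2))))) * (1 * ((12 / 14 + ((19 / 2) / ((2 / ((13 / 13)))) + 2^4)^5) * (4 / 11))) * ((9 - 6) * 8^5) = 93345074045306880 / 17699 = 5274030964761.11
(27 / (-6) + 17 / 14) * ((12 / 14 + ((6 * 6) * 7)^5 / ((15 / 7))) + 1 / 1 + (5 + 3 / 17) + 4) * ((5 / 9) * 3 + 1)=-51921146477989528 / 12495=-4155353859783.08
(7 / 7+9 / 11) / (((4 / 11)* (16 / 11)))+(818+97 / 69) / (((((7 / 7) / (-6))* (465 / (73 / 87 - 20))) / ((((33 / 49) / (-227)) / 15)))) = 401850489007 / 118280710800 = 3.40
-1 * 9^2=-81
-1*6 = -6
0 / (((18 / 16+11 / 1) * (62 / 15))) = 0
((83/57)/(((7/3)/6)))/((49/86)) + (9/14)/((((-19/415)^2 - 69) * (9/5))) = 1017062588209/154885159576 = 6.57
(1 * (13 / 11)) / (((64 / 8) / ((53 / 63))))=689 / 5544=0.12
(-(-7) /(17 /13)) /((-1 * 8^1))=-91 /136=-0.67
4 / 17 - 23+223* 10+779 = 50766 / 17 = 2986.24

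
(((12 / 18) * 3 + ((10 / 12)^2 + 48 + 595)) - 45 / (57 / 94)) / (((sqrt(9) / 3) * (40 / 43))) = 3361697 / 5472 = 614.35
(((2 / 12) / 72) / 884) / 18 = 1 / 6873984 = 0.00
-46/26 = -23/13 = -1.77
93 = 93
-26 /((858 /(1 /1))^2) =-1 /28314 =-0.00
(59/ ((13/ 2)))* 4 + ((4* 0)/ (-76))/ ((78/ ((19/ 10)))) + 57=1213/ 13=93.31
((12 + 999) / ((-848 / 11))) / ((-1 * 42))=3707 / 11872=0.31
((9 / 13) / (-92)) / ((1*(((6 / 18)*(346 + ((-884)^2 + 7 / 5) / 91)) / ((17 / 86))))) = -945 / 1891767112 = -0.00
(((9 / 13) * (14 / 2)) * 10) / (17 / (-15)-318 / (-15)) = 1350 / 559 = 2.42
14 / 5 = 2.80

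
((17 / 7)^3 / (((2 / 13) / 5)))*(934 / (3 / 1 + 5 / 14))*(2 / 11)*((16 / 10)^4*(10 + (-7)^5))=-746218434084864 / 287875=-2592161299.47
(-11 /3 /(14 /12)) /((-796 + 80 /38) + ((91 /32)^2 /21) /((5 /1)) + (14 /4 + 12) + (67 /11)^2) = 0.00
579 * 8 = 4632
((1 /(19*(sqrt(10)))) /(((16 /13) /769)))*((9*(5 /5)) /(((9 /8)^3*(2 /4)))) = 319904*sqrt(10) /7695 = 131.47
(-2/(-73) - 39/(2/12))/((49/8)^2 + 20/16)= -6.04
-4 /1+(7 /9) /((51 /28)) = -1640 /459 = -3.57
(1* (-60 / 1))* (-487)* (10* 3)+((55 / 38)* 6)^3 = 877254.92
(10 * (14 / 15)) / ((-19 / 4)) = -112 / 57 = -1.96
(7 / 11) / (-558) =-7 / 6138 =-0.00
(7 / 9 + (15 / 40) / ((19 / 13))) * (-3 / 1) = -1415 / 456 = -3.10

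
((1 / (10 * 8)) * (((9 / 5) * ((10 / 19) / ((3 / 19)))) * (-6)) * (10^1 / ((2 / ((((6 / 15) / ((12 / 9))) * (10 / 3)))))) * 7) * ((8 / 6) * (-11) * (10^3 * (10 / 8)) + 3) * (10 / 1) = 5774055 / 2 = 2887027.50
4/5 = 0.80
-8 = -8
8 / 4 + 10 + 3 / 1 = 15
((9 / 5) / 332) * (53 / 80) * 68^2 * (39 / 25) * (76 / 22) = 102149073 / 1141250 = 89.51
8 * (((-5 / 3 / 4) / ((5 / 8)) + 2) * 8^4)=131072 / 3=43690.67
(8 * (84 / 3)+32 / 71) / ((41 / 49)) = 780864 / 2911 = 268.25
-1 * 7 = -7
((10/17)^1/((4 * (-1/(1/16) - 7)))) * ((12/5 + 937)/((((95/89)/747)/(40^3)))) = -1998532166400/7429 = -269017656.00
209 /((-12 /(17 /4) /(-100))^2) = 37750625 /144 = 262157.12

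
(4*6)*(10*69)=16560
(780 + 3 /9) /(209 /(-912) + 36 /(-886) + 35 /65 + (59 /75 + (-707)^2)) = 5392727600 /3454363762371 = 0.00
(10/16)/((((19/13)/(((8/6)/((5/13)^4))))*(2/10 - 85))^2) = 137858491849/912644100000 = 0.15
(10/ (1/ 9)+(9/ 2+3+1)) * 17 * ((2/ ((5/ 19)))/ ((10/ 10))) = 63631/ 5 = 12726.20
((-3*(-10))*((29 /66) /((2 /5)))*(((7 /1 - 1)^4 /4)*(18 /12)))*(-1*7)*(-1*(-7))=-8632575 /11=-784779.55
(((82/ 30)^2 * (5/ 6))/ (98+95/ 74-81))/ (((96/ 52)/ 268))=1321307/ 26730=49.43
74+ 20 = 94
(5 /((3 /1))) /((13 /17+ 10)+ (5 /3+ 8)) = 85 /1042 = 0.08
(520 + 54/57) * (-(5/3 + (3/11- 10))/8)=34643/66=524.89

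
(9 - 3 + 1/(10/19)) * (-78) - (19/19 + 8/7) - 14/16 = -173381/280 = -619.22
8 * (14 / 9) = 12.44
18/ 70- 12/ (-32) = 177/ 280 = 0.63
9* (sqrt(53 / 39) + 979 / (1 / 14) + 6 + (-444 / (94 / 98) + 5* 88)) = 3* sqrt(2067) / 13 + 5790492 / 47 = 123212.45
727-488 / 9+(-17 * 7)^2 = 133504 / 9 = 14833.78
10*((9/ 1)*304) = 27360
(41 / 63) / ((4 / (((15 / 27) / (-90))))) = -41 / 40824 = -0.00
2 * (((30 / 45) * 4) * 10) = 160 / 3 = 53.33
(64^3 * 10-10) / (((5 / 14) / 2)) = 14680008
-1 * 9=-9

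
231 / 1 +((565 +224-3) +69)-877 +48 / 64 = 839 / 4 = 209.75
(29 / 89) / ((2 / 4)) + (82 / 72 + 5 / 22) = 71117 / 35244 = 2.02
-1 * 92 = -92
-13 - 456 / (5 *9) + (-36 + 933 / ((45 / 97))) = 1952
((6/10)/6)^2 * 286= 143/50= 2.86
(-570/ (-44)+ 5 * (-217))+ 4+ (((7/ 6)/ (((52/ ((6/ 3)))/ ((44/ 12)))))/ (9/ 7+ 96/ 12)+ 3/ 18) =-357327671/ 334620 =-1067.86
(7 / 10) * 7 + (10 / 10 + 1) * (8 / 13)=797 / 130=6.13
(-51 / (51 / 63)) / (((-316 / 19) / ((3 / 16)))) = 3591 / 5056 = 0.71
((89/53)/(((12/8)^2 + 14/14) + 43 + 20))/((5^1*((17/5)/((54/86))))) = 9612/10266895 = 0.00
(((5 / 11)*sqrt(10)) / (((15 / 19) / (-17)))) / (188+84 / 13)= -4199*sqrt(10) / 83424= -0.16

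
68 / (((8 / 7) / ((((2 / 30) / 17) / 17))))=0.01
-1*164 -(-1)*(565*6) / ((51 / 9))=7382 / 17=434.24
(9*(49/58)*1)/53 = 441/3074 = 0.14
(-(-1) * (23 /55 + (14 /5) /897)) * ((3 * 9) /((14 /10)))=8.13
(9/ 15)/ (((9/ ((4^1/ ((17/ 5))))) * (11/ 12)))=16/ 187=0.09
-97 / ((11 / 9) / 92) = -80316 / 11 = -7301.45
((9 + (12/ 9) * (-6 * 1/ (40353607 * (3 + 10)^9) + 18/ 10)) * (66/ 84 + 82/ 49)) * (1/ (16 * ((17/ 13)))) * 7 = 5878471664382903392267/ 626752568805474718880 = 9.38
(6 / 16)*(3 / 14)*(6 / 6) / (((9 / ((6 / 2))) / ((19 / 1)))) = 57 / 112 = 0.51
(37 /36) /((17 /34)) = 37 /18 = 2.06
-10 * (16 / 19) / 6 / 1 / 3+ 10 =1630 / 171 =9.53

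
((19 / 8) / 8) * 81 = 1539 / 64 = 24.05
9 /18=1 /2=0.50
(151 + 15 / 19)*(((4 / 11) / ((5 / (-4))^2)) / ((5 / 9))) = 63.59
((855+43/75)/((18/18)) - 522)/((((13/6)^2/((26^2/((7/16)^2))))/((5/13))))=43917312/455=96521.56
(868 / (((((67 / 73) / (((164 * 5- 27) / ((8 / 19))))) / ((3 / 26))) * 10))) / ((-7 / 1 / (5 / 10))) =-7868451 / 5360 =-1467.99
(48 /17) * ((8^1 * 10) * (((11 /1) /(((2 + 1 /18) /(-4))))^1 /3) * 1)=-1013760 /629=-1611.70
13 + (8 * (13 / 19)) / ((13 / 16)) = 375 / 19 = 19.74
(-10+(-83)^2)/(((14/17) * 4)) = 116943/56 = 2088.27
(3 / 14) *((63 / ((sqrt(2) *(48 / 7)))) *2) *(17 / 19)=1071 *sqrt(2) / 608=2.49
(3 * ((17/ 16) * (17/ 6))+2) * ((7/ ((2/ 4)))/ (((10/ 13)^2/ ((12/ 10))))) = 1252797/ 4000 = 313.20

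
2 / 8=1 / 4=0.25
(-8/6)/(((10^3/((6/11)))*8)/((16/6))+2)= -2/8253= -0.00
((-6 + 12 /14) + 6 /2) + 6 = 27 /7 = 3.86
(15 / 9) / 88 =5 / 264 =0.02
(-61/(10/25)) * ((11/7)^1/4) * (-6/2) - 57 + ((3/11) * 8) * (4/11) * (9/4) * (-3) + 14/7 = 808897/6776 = 119.38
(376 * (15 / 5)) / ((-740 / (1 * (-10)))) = 564 / 37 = 15.24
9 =9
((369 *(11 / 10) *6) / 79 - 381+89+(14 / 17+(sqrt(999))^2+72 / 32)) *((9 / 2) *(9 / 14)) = 1611949491 / 752080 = 2143.32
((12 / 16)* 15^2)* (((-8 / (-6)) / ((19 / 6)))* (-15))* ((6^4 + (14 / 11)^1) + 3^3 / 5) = -290170350 / 209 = -1388374.88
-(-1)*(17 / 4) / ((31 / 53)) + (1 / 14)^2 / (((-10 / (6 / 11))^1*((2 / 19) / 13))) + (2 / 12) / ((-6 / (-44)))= 50852731 / 6015240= 8.45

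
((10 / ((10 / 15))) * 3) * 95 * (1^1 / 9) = 475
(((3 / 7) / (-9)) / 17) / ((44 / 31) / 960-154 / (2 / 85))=2480 / 5794679891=0.00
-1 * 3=-3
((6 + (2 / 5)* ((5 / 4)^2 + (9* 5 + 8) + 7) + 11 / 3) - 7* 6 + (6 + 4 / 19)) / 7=-683 / 3192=-0.21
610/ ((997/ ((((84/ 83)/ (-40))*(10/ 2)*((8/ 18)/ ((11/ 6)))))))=-17080/ 910261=-0.02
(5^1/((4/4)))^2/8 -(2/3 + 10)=-181/24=-7.54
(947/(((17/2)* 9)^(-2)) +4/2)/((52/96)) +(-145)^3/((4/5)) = 333879319/52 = 6420756.13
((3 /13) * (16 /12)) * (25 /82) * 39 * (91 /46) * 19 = 129675 /943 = 137.51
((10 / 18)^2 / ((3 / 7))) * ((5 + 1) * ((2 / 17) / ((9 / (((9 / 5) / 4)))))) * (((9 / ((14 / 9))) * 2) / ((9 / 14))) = 70 / 153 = 0.46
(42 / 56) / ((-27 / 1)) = -1 / 36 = -0.03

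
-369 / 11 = -33.55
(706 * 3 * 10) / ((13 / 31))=656580 / 13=50506.15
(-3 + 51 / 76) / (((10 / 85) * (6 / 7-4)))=21063 / 3344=6.30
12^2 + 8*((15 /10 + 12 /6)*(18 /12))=186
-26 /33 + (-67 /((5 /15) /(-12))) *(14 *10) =11143414 /33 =337679.21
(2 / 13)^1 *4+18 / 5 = 274 / 65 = 4.22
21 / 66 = 7 / 22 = 0.32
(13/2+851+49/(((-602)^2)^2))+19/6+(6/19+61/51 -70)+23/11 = 22692074584672771/28569743889456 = 794.27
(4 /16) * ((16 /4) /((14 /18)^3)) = 729 /343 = 2.13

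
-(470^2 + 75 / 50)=-441803 / 2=-220901.50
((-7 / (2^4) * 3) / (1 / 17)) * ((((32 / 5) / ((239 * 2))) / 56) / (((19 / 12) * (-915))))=51 / 13850050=0.00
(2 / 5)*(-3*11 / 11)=-6 / 5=-1.20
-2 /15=-0.13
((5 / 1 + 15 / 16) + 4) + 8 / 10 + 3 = 1099 / 80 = 13.74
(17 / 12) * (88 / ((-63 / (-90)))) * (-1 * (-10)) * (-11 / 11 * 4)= -149600 / 21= -7123.81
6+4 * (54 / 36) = 12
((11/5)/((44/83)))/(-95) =-83/1900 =-0.04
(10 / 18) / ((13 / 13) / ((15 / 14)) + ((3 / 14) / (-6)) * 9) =700 / 771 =0.91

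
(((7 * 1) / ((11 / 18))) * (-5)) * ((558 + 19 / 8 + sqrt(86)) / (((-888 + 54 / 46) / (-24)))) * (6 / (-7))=756.80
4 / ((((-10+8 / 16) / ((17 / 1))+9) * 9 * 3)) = 0.02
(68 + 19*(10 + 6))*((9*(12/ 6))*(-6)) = -40176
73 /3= 24.33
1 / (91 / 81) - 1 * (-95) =8726 / 91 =95.89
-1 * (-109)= 109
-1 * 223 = -223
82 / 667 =0.12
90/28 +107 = 1543/14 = 110.21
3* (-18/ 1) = -54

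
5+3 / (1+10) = 58 / 11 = 5.27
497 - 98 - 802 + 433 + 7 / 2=67 / 2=33.50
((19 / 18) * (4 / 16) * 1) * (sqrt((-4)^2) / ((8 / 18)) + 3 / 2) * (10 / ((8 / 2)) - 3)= -133 / 96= -1.39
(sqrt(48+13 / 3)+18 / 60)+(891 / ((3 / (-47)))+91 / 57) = -7955549 / 570+sqrt(471) / 3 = -13949.87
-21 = -21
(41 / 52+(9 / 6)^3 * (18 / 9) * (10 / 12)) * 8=667 / 13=51.31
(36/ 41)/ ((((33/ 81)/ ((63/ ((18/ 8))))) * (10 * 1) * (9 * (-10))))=-756/ 11275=-0.07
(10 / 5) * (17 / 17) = 2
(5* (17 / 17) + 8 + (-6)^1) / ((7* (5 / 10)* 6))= 0.33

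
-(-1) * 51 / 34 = 1.50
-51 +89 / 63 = -3124 / 63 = -49.59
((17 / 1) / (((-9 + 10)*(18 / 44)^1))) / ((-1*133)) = -374 / 1197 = -0.31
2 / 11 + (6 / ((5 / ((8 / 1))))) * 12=6346 / 55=115.38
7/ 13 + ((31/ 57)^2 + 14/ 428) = 7836163/ 9038718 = 0.87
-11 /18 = -0.61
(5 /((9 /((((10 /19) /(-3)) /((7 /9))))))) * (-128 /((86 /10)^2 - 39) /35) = 16000 /1220541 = 0.01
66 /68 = 33 /34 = 0.97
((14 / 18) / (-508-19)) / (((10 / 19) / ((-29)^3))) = 3243737 / 47430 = 68.39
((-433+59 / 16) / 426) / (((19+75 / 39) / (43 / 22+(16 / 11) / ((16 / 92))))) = -20270419 / 40786944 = -0.50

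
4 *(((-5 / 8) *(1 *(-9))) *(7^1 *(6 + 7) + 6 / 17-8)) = 63765 / 34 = 1875.44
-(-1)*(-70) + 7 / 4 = -273 / 4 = -68.25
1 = 1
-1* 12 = -12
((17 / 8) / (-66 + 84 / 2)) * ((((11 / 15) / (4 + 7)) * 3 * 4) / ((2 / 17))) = -289 / 480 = -0.60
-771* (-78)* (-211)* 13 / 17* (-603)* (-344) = -34217678624688 / 17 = -2012804624981.65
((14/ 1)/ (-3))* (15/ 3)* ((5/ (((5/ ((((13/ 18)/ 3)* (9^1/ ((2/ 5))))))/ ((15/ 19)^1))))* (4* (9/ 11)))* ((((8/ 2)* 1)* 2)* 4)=-2184000/ 209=-10449.76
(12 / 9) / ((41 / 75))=100 / 41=2.44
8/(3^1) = 8/3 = 2.67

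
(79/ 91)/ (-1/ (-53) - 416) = -4187/ 2006277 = -0.00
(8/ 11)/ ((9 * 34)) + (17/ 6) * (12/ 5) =57242/ 8415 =6.80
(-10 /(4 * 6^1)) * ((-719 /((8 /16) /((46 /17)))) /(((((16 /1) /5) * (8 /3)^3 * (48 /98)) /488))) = 3707181975 /139264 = 26619.82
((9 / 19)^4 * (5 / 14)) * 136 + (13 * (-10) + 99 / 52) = -125.65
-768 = -768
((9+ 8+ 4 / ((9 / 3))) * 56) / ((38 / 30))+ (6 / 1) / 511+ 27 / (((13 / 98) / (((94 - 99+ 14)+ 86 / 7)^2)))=11741977168 / 126217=93030.08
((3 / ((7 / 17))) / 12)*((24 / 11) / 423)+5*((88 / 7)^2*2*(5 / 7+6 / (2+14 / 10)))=35432313122 / 9043881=3917.82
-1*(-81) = 81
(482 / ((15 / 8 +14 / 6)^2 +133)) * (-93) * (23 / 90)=-32991936 / 434045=-76.01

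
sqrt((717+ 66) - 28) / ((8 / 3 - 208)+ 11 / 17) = -51 * sqrt(755) / 10439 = -0.13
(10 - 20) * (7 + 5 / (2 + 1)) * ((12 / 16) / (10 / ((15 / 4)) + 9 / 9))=-195 / 11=-17.73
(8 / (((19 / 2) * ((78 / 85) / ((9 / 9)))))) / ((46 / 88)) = 29920 / 17043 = 1.76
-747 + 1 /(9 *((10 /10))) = -6722 /9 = -746.89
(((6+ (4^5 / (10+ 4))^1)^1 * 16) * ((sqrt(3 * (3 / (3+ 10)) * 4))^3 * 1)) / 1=1914624 * sqrt(13) / 1183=5835.40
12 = 12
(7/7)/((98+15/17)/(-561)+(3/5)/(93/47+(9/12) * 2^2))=-413270/23039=-17.94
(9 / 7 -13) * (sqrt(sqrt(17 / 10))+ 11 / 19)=-41 * 10^(3 / 4) * 17^(1 / 4) / 35 -902 / 133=-20.16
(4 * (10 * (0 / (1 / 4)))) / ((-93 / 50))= 0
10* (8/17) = 80/17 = 4.71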